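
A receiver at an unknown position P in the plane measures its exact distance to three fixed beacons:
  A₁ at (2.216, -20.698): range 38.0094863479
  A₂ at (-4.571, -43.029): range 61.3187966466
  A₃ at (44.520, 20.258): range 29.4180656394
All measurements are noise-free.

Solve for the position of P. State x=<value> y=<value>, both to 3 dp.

x=15.598 y=14.878

eq1: (x − 2.216)² + (y + 20.698)² = 38.0094863479²
eq2: (x + 4.571)² + (y + 43.029)² = 61.3187966466²
eq3: (x − 44.520)² + (y − 20.258)² = 29.4180656394²
eq3−eq2, eq3−eq1 (x²,y² cancel):
  -98.182·x − 126.574·y = -3414.600318
  -84.608·x − 81.912·y = -2538.397570
det = -98.182·-81.912 − -126.574·-84.608 = -2666.889008
x = (-3414.600318·-81.912 − -126.574·-2538.397570) / -2666.889008 = 15.598097
y = (-98.182·-2538.397570 − -3414.600318·-84.608) / -2666.889008 = 14.877842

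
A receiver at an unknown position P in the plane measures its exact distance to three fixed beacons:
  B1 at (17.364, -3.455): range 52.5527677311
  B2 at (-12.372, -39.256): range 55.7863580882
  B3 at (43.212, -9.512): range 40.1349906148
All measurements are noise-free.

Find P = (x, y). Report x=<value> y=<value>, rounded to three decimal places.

x=42.439 y=-49.640

eq1: (x − 17.364)² + (y + 3.455)² = 52.5527677311²
eq2: (x + 12.372)² + (y + 39.256)² = 55.7863580882²
eq3: (x − 43.212)² + (y + 9.512)² = 40.1349906148²
eq2−eq1, eq2−eq3 (x²,y² cancel):
  59.472·x + 71.602·y = -1030.330046
  111.168·x + 59.488·y = 1764.955445
det = 59.472·59.488 − 71.602·111.168 = -4421.980800
x = (-1030.330046·59.488 − 71.602·1764.955445) / -4421.980800 = 42.439491
y = (59.472·1764.955445 − -1030.330046·111.168) / -4421.980800 = -49.639555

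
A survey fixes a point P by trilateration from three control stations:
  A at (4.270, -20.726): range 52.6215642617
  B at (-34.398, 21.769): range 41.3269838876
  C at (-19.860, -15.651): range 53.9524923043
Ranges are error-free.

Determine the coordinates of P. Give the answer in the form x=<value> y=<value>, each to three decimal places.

eq1: (x − 4.270)² + (y + 20.726)² = 52.6215642617²
eq2: (x + 34.398)² + (y − 21.769)² = 41.3269838876²
eq3: (x + 19.860)² + (y + 15.651)² = 53.9524923043²
eq2−eq3, eq2−eq1 (x²,y² cancel):
  29.076·x − 74.840·y = -2220.690193
  77.336·x − 84.990·y = -2270.421217
det = 29.076·-84.990 − -74.840·77.336 = 3316.657000
x = (-2220.690193·-84.990 − -74.840·-2270.421217) / 3316.657000 = 5.673826
y = (29.076·-2270.421217 − -2220.690193·77.336) / 3316.657000 = 31.876835

x=5.674 y=31.877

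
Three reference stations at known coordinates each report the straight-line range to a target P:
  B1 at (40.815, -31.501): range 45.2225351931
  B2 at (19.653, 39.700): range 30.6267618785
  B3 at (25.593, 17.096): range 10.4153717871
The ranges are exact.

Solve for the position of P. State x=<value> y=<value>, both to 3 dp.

eq1: (x − 40.815)² + (y + 31.501)² = 45.2225351931²
eq2: (x − 19.653)² + (y − 39.700)² = 30.6267618785²
eq3: (x − 25.593)² + (y − 17.096)² = 10.4153717871²
eq2−eq1, eq2−eq3 (x²,y² cancel):
  42.324·x − 142.402·y = -411.232329
  11.880·x − 45.208·y = -185.536970
det = 42.324·-45.208 − -142.402·11.880 = -221.647632
x = (-411.232329·-45.208 − -142.402·-185.536970) / -221.647632 = 35.325640
y = (42.324·-185.536970 − -411.232329·11.880) / -221.647632 = 13.387134

x=35.326 y=13.387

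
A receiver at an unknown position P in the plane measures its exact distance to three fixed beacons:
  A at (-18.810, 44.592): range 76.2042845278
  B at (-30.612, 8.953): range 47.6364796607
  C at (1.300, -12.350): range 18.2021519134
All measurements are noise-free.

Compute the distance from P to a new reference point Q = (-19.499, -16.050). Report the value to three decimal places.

eq1: (x + 18.810)² + (y − 44.592)² = 76.2042845278²
eq2: (x + 30.612)² + (y − 8.953)² = 47.6364796607²
eq3: (x − 1.300)² + (y + 12.350)² = 18.2021519134²
eq1−eq2, eq1−eq3 (x²,y² cancel):
  -23.604·x − 71.278·y = 2212.846975
  40.220·x − 113.884·y = 3287.724582
det = -23.604·-113.884 − -71.278·40.220 = 5554.919096
x = (2212.846975·-113.884 − -71.278·3287.724582) / 5554.919096 = -3.180142
y = (-23.604·3287.724582 − 2212.846975·40.220) / 5554.919096 = -29.992184
|P − Q| = √((-3.180142 − -19.499)² + (-29.992184 − -16.050)²) = 21.463681

21.464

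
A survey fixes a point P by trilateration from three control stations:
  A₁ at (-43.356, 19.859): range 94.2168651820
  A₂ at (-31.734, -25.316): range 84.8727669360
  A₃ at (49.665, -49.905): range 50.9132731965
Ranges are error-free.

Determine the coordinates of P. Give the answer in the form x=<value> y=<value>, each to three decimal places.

x=48.955 y=1.003

eq1: (x + 43.356)² + (y − 19.859)² = 94.2168651820²
eq2: (x + 31.734)² + (y + 25.316)² = 84.8727669360²
eq3: (x − 49.665)² + (y + 49.905)² = 50.9132731965²
eq3−eq1, eq3−eq2 (x²,y² cancel):
  -186.042·x + 139.528·y = -8967.654930
  -162.798·x + 49.178·y = -7920.399818
det = -186.042·49.178 − 139.528·-162.798 = 13565.705868
x = (-8967.654930·49.178 − 139.528·-7920.399818) / 13565.705868 = 48.954785
y = (-186.042·-7920.399818 − -8967.654930·-162.798) / 13565.705868 = 1.003319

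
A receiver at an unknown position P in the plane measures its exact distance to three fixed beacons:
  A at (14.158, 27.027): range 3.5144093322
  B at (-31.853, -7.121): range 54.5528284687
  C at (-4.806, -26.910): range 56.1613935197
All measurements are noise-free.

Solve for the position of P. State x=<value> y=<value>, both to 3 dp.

x=10.644 y=27.084

eq1: (x − 14.158)² + (y − 27.027)² = 3.5144093322²
eq2: (x + 31.853)² + (y + 7.121)² = 54.5528284687²
eq3: (x + 4.806)² + (y + 26.910)² = 56.1613935197²
eq1−eq2, eq1−eq3 (x²,y² cancel):
  -92.022·x − 68.296·y = -2829.245464
  -37.928·x − 107.874·y = -3325.413006
det = -92.022·-107.874 − -68.296·-37.928 = 7336.450540
x = (-2829.245464·-107.874 − -68.296·-3325.413006) / 7336.450540 = 10.644060
y = (-92.022·-3325.413006 − -2829.245464·-37.928) / 7336.450540 = 27.084424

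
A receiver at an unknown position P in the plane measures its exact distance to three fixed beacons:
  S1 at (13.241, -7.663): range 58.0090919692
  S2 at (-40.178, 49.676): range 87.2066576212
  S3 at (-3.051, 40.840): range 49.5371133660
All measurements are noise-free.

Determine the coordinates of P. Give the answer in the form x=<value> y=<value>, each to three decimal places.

eq1: (x − 13.241)² + (y + 7.663)² = 58.0090919692²
eq2: (x + 40.178)² + (y − 49.676)² = 87.2066576212²
eq3: (x + 3.051)² + (y − 40.840)² = 49.5371133660²
eq2−eq3, eq2−eq1 (x²,y² cancel):
  74.254·x − 17.672·y = 2746.313074
  106.838·x − 114.678·y = 392.015372
det = 74.254·-114.678 − -17.672·106.838 = -6627.259076
x = (2746.313074·-114.678 − -17.672·392.015372) / -6627.259076 = 46.476830
y = (74.254·392.015372 − 2746.313074·106.838) / -6627.259076 = 39.881025

x=46.477 y=39.881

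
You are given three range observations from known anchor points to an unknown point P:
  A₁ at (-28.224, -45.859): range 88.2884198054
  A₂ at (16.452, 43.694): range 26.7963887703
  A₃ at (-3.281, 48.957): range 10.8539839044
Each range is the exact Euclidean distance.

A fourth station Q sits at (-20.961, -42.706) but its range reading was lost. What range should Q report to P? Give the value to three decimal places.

83.965

eq1: (x + 28.224)² + (y + 45.859)² = 88.2884198054²
eq2: (x − 16.452)² + (y − 43.694)² = 26.7963887703²
eq3: (x + 3.281)² + (y − 48.957)² = 10.8539839044²
eq3−eq2, eq3−eq1 (x²,y² cancel):
  39.466·x − 10.526·y = -827.956355
  -49.886·x − 189.632·y = -7184.946858
det = 39.466·-189.632 − -10.526·-49.886 = -8009.116548
x = (-827.956355·-189.632 − -10.526·-7184.946858) / -8009.116548 = -10.160705
y = (39.466·-7184.946858 − -827.956355·-49.886) / -8009.116548 = 40.561845
|P − Q| = √((-10.160705 − -20.961)² + (40.561845 − -42.706)²) = 83.965352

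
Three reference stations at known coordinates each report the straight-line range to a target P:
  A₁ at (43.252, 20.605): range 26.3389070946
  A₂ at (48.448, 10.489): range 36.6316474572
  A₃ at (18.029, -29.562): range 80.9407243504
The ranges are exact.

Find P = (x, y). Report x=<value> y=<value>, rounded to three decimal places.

eq1: (x − 43.252)² + (y − 20.605)² = 26.3389070946²
eq2: (x − 48.448)² + (y − 10.489)² = 36.6316474572²
eq3: (x − 18.029)² + (y + 29.562)² = 80.9407243504²
eq3−eq1, eq3−eq2 (x²,y² cancel):
  50.446·x + 100.334·y = 6954.007675
  60.838·x + 80.102·y = 6467.794403
det = 50.446·80.102 − 100.334·60.838 = -2063.294400
x = (6954.007675·80.102 − 100.334·6467.794403) / -2063.294400 = 44.545151
y = (50.446·6467.794403 − 6954.007675·60.838) / -2063.294400 = 46.912143

x=44.545 y=46.912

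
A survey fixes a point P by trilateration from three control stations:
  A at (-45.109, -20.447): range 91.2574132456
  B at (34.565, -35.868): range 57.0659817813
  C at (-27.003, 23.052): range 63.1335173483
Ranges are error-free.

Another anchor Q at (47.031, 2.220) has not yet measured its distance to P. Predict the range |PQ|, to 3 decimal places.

21.882

eq1: (x + 45.109)² + (y + 20.447)² = 91.2574132456²
eq2: (x − 34.565)² + (y + 35.868)² = 57.0659817813²
eq3: (x + 27.003)² + (y − 23.052)² = 63.1335173483²
eq3−eq1, eq3−eq2 (x²,y² cancel):
  -36.212·x − 86.998·y = -3149.729483
  123.136·x − 117.840·y = 1950.010672
det = -36.212·-117.840 − -86.998·123.136 = 14979.807808
x = (-3149.729483·-117.840 − -86.998·1950.010672) / 14979.807808 = 36.102676
y = (-36.212·1950.010672 − -3149.729483·123.136) / 14979.807808 = 21.177261
|P − Q| = √((36.102676 − 47.031)² + (21.177261 − 2.220)²) = 21.881636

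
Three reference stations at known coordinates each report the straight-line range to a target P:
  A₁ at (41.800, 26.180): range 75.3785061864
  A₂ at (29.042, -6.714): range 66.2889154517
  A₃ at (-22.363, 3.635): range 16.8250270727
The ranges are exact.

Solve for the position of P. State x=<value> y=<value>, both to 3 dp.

x=-32.979 y=16.688

eq1: (x − 41.800)² + (y − 26.180)² = 75.3785061864²
eq2: (x − 29.042)² + (y + 6.714)² = 66.2889154517²
eq3: (x + 22.363)² + (y − 3.635)² = 16.8250270727²
eq1−eq2, eq1−eq3 (x²,y² cancel):
  -25.516·x − 65.788·y = -256.417957
  -128.326·x − 45.090·y = 3479.522253
det = -25.516·-45.090 − -65.788·-128.326 = -7291.794448
x = (-256.417957·-45.090 − -65.788·3479.522253) / -7291.794448 = -32.978535
y = (-25.516·3479.522253 − -256.417957·-128.326) / -7291.794448 = 16.688427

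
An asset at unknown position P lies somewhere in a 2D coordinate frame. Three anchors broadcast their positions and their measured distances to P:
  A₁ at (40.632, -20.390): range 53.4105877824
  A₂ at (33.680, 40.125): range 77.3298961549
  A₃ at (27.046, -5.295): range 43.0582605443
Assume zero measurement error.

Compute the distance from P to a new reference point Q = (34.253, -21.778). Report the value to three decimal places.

eq1: (x − 40.632)² + (y + 20.390)² = 53.4105877824²
eq2: (x − 33.680)² + (y − 40.125)² = 77.3298961549²
eq3: (x − 27.046)² + (y + 5.295)² = 43.0582605443²
eq3−eq2, eq3−eq1 (x²,y² cancel):
  13.268·x + 90.840·y = -2141.064154
  27.172·x − 30.190·y = 308.511297
det = 13.268·-30.190 − 90.840·27.172 = -2868.865400
x = (-2141.064154·-30.190 − 90.840·308.511297) / -2868.865400 = -12.762384
y = (13.268·308.511297 − -2141.064154·27.172) / -2868.865400 = -21.705558
|P − Q| = √((-12.762384 − 34.253)² + (-21.705558 − -21.778)²) = 47.015439

47.015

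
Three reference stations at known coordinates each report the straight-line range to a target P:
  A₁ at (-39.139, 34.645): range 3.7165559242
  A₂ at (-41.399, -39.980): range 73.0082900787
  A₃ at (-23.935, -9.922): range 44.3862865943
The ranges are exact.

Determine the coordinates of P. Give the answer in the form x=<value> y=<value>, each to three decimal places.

x=-35.901 y=32.821

eq1: (x + 39.139)² + (y − 34.645)² = 3.7165559242²
eq2: (x + 41.399)² + (y + 39.980)² = 73.0082900787²
eq3: (x + 23.935)² + (y + 9.922)² = 44.3862865943²
eq2−eq1, eq2−eq3 (x²,y² cancel):
  4.520·x + 149.250·y = 4736.257377
  34.928·x + 60.116·y = 719.120691
det = 4.520·60.116 − 149.250·34.928 = -4941.279680
x = (4736.257377·60.116 − 149.250·719.120691) / -4941.279680 = -35.900839
y = (4.520·719.120691 − 4736.257377·34.928) / -4941.279680 = 32.820966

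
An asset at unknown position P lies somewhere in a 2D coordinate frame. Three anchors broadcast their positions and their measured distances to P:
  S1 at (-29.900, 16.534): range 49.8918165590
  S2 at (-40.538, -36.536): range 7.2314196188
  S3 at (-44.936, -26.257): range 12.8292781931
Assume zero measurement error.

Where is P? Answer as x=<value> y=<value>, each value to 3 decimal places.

eq1: (x + 29.900)² + (y − 16.534)² = 49.8918165590²
eq2: (x + 40.538)² + (y + 36.536)² = 7.2314196188²
eq3: (x + 44.936)² + (y + 26.257)² = 12.8292781931²
eq1−eq2, eq1−eq3 (x²,y² cancel):
  -21.276·x − 106.140·y = 4247.725514
  -30.072·x − 85.582·y = 3865.893970
det = -21.276·-85.582 − -106.140·-30.072 = -1370.999448
x = (4247.725514·-85.582 − -106.140·3865.893970) / -1370.999448 = -34.133596
y = (-21.276·3865.893970 − 4247.725514·-30.072) / -1370.999448 = -33.177870

x=-34.134 y=-33.178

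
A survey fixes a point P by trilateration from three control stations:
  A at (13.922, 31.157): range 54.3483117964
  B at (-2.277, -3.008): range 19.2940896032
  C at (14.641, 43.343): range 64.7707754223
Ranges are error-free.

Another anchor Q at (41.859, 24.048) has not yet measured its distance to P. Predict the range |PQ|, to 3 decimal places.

71.015

eq1: (x − 13.922)² + (y − 31.157)² = 54.3483117964²
eq2: (x + 2.277)² + (y + 3.008)² = 19.2940896032²
eq3: (x − 14.641)² + (y − 43.343)² = 64.7707754223²
eq1−eq2, eq1−eq3 (x²,y² cancel):
  -32.398·x − 68.330·y = 1431.129161
  1.438·x + 24.372·y = -313.120557
det = -32.398·24.372 − -68.330·1.438 = -691.345516
x = (1431.129161·24.372 − -68.330·-313.120557) / -691.345516 = -19.503927
y = (-32.398·-313.120557 − 1431.129161·1.438) / -691.345516 = -11.696780
|P − Q| = √((-19.503927 − 41.859)² + (-11.696780 − 24.048)²) = 71.014773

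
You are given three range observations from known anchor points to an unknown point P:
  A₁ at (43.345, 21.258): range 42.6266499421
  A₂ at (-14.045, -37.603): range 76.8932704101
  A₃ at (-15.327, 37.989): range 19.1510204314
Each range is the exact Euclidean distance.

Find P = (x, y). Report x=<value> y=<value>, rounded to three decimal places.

x=3.807 y=37.189

eq1: (x − 43.345)² + (y − 21.258)² = 42.6266499421²
eq2: (x + 14.045)² + (y + 37.603)² = 76.8932704101²
eq3: (x + 15.327)² + (y − 37.989)² = 19.1510204314²
eq3−eq1, eq3−eq2 (x²,y² cancel):
  117.344·x − 33.462·y = -797.659163
  2.564·x − 151.184·y = -5612.646867
det = 117.344·-151.184 − -33.462·2.564 = -17654.738728
x = (-797.659163·-151.184 − -33.462·-5612.646867) / -17654.738728 = 3.807311
y = (117.344·-5612.646867 − -797.659163·2.564) / -17654.738728 = 37.189179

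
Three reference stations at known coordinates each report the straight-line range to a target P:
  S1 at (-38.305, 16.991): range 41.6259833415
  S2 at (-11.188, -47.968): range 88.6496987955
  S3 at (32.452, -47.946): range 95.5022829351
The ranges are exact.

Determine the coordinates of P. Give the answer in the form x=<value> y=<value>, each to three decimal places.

eq1: (x + 38.305)² + (y − 16.991)² = 41.6259833415²
eq2: (x + 11.188)² + (y + 47.968)² = 88.6496987955²
eq3: (x − 32.452)² + (y + 47.946)² = 95.5022829351²
eq3−eq2, eq3−eq1 (x²,y² cancel):
  -87.280·x − 0.044·y = 336.066097
  -141.514·x + 129.874·y = 5791.979443
det = -87.280·129.874 − -0.044·-141.514 = -11341.629336
x = (336.066097·129.874 − -0.044·5791.979443) / -11341.629336 = -3.870793
y = (-87.280·5791.979443 − 336.066097·-141.514) / -11341.629336 = 40.379199

x=-3.871 y=40.379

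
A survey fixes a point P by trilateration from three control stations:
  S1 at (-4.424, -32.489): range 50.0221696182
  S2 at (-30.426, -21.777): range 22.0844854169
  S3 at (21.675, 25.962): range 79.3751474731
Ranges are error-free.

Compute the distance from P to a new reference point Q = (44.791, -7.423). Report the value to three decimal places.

eq1: (x + 4.424)² + (y + 32.489)² = 50.0221696182²
eq2: (x + 30.426)² + (y + 21.777)² = 22.0844854169²
eq3: (x − 21.675)² + (y − 25.962)² = 79.3751474731²
eq3−eq1, eq3−eq2 (x²,y² cancel):
  -52.198·x − 116.902·y = 3729.472411
  -104.202·x − 95.478·y = 6068.837676
det = -52.198·-95.478 − -116.902·-104.202 = -7197.661560
x = (3729.472411·-95.478 − -116.902·6068.837676) / -7197.661560 = -49.096042
y = (-52.198·6068.837676 − 3729.472411·-104.202) / -7197.661560 = -9.980644
|P − Q| = √((-49.096042 − 44.791)² + (-9.980644 − -7.423)²) = 93.921873

93.922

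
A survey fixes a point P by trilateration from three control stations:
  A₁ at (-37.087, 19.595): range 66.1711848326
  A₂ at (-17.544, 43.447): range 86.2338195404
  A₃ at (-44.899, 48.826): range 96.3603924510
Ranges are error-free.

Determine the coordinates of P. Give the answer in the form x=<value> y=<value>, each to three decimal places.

x=-14.902 y=-42.746

eq1: (x + 37.087)² + (y − 19.595)² = 66.1711848326²
eq2: (x + 17.544)² + (y − 43.447)² = 86.2338195404²
eq3: (x + 44.899)² + (y − 48.826)² = 96.3603924510²
eq3−eq1, eq3−eq2 (x²,y² cancel):
  15.624·x − 58.462·y = 2266.210648
  54.710·x − 10.758·y = -355.411131
det = 15.624·-10.758 − -58.462·54.710 = 3030.373028
x = (2266.210648·-10.758 − -58.462·-355.411131) / 3030.373028 = -14.901776
y = (15.624·-355.411131 − 2266.210648·54.710) / 3030.373028 = -42.746331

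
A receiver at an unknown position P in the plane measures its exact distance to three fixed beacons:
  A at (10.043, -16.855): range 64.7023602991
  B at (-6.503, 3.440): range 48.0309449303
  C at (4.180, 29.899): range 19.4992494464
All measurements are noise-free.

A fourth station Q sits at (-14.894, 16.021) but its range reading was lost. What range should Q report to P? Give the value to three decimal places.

41.558

eq1: (x − 10.043)² + (y + 16.855)² = 64.7023602991²
eq2: (x + 6.503)² + (y − 3.440)² = 48.0309449303²
eq3: (x − 4.180)² + (y − 29.899)² = 19.4992494464²
eq3−eq2, eq3−eq1 (x²,y² cancel):
  -21.366·x − 52.918·y = -2784.050934
  11.726·x − 93.508·y = -4332.644426
det = -21.366·-93.508 − -52.918·11.726 = 2618.408396
x = (-2784.050934·-93.508 − -52.918·-4332.644426) / 2618.408396 = 11.860700
y = (-21.366·-4332.644426 − -2784.050934·11.726) / 2618.408396 = 47.821823
|P − Q| = √((11.860700 − -14.894)² + (47.821823 − 16.021)²) = 41.558469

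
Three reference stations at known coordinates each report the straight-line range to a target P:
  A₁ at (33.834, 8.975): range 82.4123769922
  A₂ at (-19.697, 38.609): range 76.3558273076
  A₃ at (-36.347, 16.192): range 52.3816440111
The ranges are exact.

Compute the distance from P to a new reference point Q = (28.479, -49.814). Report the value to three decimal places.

eq1: (x − 33.834)² + (y − 8.975)² = 82.4123769922²
eq2: (x + 19.697)² + (y − 38.609)² = 76.3558273076²
eq3: (x + 36.347)² + (y − 16.192)² = 52.3816440111²
eq3−eq1, eq3−eq2 (x²,y² cancel):
  140.362·x − 14.434·y = -4405.958344
  33.300·x + 44.834·y = -2791.034318
det = 140.362·44.834 − -14.434·33.300 = 6773.642108
x = (-4405.958344·44.834 − -14.434·-2791.034318) / 6773.642108 = -35.109993
y = (140.362·-2791.034318 − -4405.958344·33.300) / 6773.642108 = -36.175036
|P − Q| = √((-35.109993 − 28.479)² + (-36.175036 − -49.814)²) = 65.035232

65.035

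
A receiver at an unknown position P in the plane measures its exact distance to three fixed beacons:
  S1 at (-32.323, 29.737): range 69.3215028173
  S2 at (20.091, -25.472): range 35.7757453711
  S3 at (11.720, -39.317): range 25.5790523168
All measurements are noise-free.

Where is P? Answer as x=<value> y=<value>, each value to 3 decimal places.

x=-13.759 y=-37.052

eq1: (x + 32.323)² + (y − 29.737)² = 69.3215028173²
eq2: (x − 20.091)² + (y + 25.472)² = 35.7757453711²
eq3: (x − 11.720)² + (y + 39.317)² = 25.5790523168²
eq2−eq1, eq2−eq3 (x²,y² cancel):
  -104.828·x + 110.418·y = -2648.972363
  -16.742·x − 27.690·y = 1256.329863
det = -104.828·-27.690 − 110.418·-16.742 = 4751.305476
x = (-2648.972363·-27.690 − 110.418·1256.329863) / 4751.305476 = -13.758616
y = (-104.828·1256.329863 − -2648.972363·-16.742) / 4751.305476 = -37.052478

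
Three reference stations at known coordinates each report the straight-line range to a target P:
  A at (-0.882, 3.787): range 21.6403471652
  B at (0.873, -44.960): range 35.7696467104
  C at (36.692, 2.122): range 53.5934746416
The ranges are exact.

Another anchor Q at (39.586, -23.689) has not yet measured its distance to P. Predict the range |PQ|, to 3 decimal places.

eq1: (x + 0.882)² + (y − 3.787)² = 21.6403471652²
eq2: (x − 0.873)² + (y + 44.960)² = 35.7696467104²
eq3: (x − 36.692)² + (y − 2.122)² = 53.5934746416²
eq3−eq2, eq3−eq1 (x²,y² cancel):
  -71.638·x − 94.164·y = 2264.150879
  -75.148·x + 3.330·y = 1068.269444
det = -71.638·3.330 − -94.164·-75.148 = -7314.790812
x = (2264.150879·3.330 − -94.164·1068.269444) / -7314.790812 = -14.782671
y = (-71.638·1068.269444 − 2264.150879·-75.148) / -7314.790812 = -12.798414
|P − Q| = √((-14.782671 − 39.586)² + (-12.798414 − -23.689)²) = 55.448690

55.449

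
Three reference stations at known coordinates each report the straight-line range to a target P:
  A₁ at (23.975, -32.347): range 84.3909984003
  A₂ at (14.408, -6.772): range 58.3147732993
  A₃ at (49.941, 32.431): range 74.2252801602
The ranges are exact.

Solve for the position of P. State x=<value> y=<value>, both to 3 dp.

eq1: (x − 23.975)² + (y + 32.347)² = 84.3909984003²
eq2: (x − 14.408)² + (y + 6.772)² = 58.3147732993²
eq3: (x − 49.941)² + (y − 32.431)² = 74.2252801602²
eq3−eq1, eq3−eq2 (x²,y² cancel):
  -51.932·x − 129.556·y = -3537.192604
  -71.066·x − 78.406·y = -1183.643364
det = -51.932·-78.406 − -129.556·-71.066 = -5135.246304
x = (-3537.192604·-78.406 − -129.556·-1183.643364) / -5135.246304 = -24.144708
y = (-51.932·-1183.643364 − -3537.192604·-71.066) / -5135.246304 = 36.980731

x=-24.145 y=36.981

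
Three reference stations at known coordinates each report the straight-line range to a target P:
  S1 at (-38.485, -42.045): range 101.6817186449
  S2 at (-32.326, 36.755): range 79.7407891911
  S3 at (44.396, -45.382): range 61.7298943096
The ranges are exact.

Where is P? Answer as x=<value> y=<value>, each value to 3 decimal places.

eq1: (x + 38.485)² + (y + 42.045)² = 101.6817186449²
eq2: (x + 32.326)² + (y − 36.755)² = 79.7407891911²
eq3: (x − 44.396)² + (y + 45.382)² = 61.7298943096²
eq1−eq2, eq1−eq3 (x²,y² cancel):
  12.318·x + 157.600·y = 3127.601497
  165.762·x − 6.674·y = 7310.245545
det = 12.318·-6.674 − 157.600·165.762 = -26206.301532
x = (3127.601497·-6.674 − 157.600·7310.245545) / -26206.301532 = 44.759018
y = (12.318·7310.245545 − 3127.601497·165.762) / -26206.301532 = 16.346827

x=44.759 y=16.347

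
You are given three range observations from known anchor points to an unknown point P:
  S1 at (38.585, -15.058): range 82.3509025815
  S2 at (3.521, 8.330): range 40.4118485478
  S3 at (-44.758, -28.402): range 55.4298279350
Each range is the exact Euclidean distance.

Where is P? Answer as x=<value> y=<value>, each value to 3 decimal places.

eq1: (x − 38.585)² + (y + 15.058)² = 82.3509025815²
eq2: (x − 3.521)² + (y − 8.330)² = 40.4118485478²
eq3: (x + 44.758)² + (y + 28.402)² = 55.4298279350²
eq3−eq1, eq3−eq2 (x²,y² cancel):
  166.686·x + 26.688·y = -4803.611910
  96.558·x + 73.464·y = -1288.817505
det = 166.686·73.464 − 26.688·96.558 = 9668.480400
x = (-4803.611910·73.464 − 26.688·-1288.817505) / 9668.480400 = -32.941742
y = (166.686·-1288.817505 − -4803.611910·96.558) / 9668.480400 = 25.753719

x=-32.942 y=25.754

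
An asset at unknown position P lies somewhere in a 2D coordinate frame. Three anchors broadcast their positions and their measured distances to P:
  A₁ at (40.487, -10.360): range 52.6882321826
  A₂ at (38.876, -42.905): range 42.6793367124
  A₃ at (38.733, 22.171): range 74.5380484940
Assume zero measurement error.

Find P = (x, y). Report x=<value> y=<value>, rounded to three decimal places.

x=-3.638 y=-39.153

eq1: (x − 40.487)² + (y + 10.360)² = 52.6882321826²
eq2: (x − 38.876)² + (y + 42.905)² = 42.6793367124²
eq3: (x − 38.733)² + (y − 22.171)² = 74.5380484940²
eq1−eq2, eq1−eq3 (x²,y² cancel):
  -3.222·x − 65.090·y = 2560.179660
  -3.508·x + 65.062·y = -2534.599102
det = -3.222·65.062 − -65.090·-3.508 = -437.965484
x = (2560.179660·65.062 − -65.090·-2534.599102) / -437.965484 = -3.638080
y = (-3.222·-2534.599102 − 2560.179660·-3.508) / -437.965484 = -39.152831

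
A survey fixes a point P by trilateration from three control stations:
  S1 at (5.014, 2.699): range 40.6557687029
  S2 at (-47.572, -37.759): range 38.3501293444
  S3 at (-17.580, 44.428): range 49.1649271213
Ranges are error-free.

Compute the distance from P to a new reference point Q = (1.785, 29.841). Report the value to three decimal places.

48.582

eq1: (x − 5.014)² + (y − 2.699)² = 40.6557687029²
eq2: (x + 47.572)² + (y + 37.759)² = 38.3501293444²
eq3: (x + 17.580)² + (y − 44.428)² = 49.1649271213²
eq3−eq1, eq3−eq2 (x²,y² cancel):
  45.188·x − 83.458·y = -1486.180257
  -59.984·x − 164.374·y = 2352.391319
det = 45.188·-164.374 − -83.458·-59.984 = -12433.876984
x = (-1486.180257·-164.374 − -83.458·2352.391319) / -12433.876984 = -35.436676
y = (45.188·2352.391319 − -1486.180257·-59.984) / -12433.876984 = -1.379523
|P − Q| = √((-35.436676 − 1.785)² + (-1.379523 − 29.841)²) = 48.581624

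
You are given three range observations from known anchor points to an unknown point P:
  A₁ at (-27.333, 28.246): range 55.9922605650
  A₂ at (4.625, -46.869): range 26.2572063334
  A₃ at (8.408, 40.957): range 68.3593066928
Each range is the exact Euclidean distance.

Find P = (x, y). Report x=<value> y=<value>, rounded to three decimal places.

x=-9.804 y=-24.932

eq1: (x + 27.333)² + (y − 28.246)² = 55.9922605650²
eq2: (x − 4.625)² + (y + 46.869)² = 26.2572063334²
eq3: (x − 8.408)² + (y − 40.957)² = 68.3593066928²
eq2−eq1, eq2−eq3 (x²,y² cancel):
  -63.916·x + 150.230·y = -3118.856740
  7.566·x + 175.652·y = -4453.477400
det = -63.916·175.652 − 150.230·7.566 = -12363.613412
x = (-3118.856740·175.652 − 150.230·-4453.477400) / -12363.613412 = -9.803969
y = (-63.916·-4453.477400 − -3118.856740·7.566) / -12363.613412 = -24.931686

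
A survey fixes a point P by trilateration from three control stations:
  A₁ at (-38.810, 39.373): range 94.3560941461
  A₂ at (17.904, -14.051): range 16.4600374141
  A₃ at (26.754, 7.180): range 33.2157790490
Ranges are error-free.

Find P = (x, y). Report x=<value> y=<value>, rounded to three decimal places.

eq1: (x + 38.810)² + (y − 39.373)² = 94.3560941461²
eq2: (x − 17.904)² + (y + 14.051)² = 16.4600374141²
eq3: (x − 26.754)² + (y − 7.180)² = 33.2157790490²
eq1−eq2, eq1−eq3 (x²,y² cancel):
  113.428·x − 106.848·y = 6093.674259
  131.128·x − 64.386·y = 5510.664212
det = 113.428·-64.386 − -106.848·131.128 = 6707.589336
x = (6093.674259·-64.386 − -106.848·5510.664212) / 6707.589336 = 29.288635
y = (113.428·5510.664212 − 6093.674259·131.128) / 6707.589336 = -25.938931

x=29.289 y=-25.939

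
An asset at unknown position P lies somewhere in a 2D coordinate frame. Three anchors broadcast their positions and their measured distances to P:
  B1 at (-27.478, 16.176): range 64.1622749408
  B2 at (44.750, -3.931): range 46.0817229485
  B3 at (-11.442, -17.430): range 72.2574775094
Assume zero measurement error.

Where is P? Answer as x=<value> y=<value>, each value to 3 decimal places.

eq1: (x + 27.478)² + (y − 16.176)² = 64.1622749408²
eq2: (x − 44.750)² + (y + 3.931)² = 46.0817229485²
eq3: (x + 11.442)² + (y + 17.430)² = 72.2574775094²
eq2−eq3, eq2−eq1 (x²,y² cancel):
  -112.384·x − 26.998·y = -4680.908863
  -144.456·x + 40.214·y = -2994.584137
det = -112.384·40.214 − -26.998·-144.456 = -8419.433264
x = (-4680.908863·40.214 − -26.998·-2994.584137) / -8419.433264 = 31.960091
y = (-112.384·-2994.584137 − -4680.908863·-144.456) / -8419.433264 = 40.340248

x=31.960 y=40.340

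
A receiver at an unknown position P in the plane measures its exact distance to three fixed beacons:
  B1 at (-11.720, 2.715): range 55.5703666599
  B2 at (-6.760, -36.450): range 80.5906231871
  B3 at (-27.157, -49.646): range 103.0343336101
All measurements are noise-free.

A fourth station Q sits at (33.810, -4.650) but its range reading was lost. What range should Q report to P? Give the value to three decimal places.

36.952

eq1: (x + 11.720)² + (y − 2.715)² = 55.5703666599²
eq2: (x + 6.760)² + (y + 36.450)² = 80.5906231871²
eq3: (x + 27.157)² + (y + 49.646)² = 103.0343336101²
eq1−eq2, eq1−eq3 (x²,y² cancel):
  9.920·x − 78.330·y = -2177.212420
  -30.874·x − 104.722·y = -4470.509912
det = 9.920·-104.722 − -78.330·-30.874 = -3457.202660
x = (-2177.212420·-104.722 − -78.330·-4470.509912) / -3457.202660 = 35.338687
y = (9.920·-4470.509912 − -2177.212420·-30.874) / -3457.202660 = 32.270805
|P − Q| = √((35.338687 − 33.810)² + (32.270805 − -4.650)²) = 36.952439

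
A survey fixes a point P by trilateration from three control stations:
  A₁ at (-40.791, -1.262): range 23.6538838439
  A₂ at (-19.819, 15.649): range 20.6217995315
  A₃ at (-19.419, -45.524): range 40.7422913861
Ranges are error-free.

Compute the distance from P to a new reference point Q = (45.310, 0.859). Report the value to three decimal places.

62.976

eq1: (x + 40.791)² + (y + 1.262)² = 23.6538838439²
eq2: (x + 19.819)² + (y − 15.649)² = 20.6217995315²
eq3: (x + 19.419)² + (y + 45.524)² = 40.7422913861²
eq1−eq3, eq1−eq2 (x²,y² cancel):
  42.744·x − 88.524·y = -316.394274
  41.944·x + 33.822·y = -893.566758
det = 42.744·33.822 − -88.524·41.944 = 5158.738224
x = (-316.394274·33.822 − -88.524·-893.566758) / 5158.738224 = -17.407976
y = (42.744·-893.566758 − -316.394274·41.944) / 5158.738224 = -4.831371
|P − Q| = √((-17.407976 − 45.310)² + (-4.831371 − 0.859)²) = 62.975589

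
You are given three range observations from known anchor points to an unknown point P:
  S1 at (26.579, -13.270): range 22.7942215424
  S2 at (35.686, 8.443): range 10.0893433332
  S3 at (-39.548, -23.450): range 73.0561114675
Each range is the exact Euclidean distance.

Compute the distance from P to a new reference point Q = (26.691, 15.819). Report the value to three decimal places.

6.398

eq1: (x − 26.579)² + (y + 13.270)² = 22.7942215424²
eq2: (x − 35.686)² + (y − 8.443)² = 10.0893433332²
eq3: (x + 39.548)² + (y + 23.450)² = 73.0561114675²
eq2−eq1, eq2−eq3 (x²,y² cancel):
  -18.214·x − 43.426·y = -880.020391
  -150.468·x − 63.786·y = -4466.228615
det = -18.214·-63.786 − -43.426·-150.468 = -5372.425164
x = (-880.020391·-63.786 − -43.426·-4466.228615) / -5372.425164 = 25.652747
y = (-18.214·-4466.228615 − -880.020391·-150.468) / -5372.425164 = 9.505394
|P − Q| = √((25.652747 − 26.691)² + (9.505394 − 15.819)²) = 6.398405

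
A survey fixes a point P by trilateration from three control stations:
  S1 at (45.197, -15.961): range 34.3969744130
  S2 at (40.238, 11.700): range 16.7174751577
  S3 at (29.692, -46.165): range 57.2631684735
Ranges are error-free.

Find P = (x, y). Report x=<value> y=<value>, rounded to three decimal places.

x=23.547 y=10.767

eq1: (x − 45.197)² + (y + 15.961)² = 34.3969744130²
eq2: (x − 40.238)² + (y − 11.700)² = 16.7174751577²
eq3: (x − 29.692)² + (y + 46.165)² = 57.2631684735²
eq1−eq2, eq1−eq3 (x²,y² cancel):
  -9.918·x + 55.322·y = 362.142187
  -31.010·x − 60.408·y = -1380.618856
det = -9.918·-60.408 − 55.322·-31.010 = 2314.661764
x = (362.142187·-60.408 − 55.322·-1380.618856) / 2314.661764 = 23.546555
y = (-9.918·-1380.618856 − 362.142187·-31.010) / 2314.661764 = 10.767451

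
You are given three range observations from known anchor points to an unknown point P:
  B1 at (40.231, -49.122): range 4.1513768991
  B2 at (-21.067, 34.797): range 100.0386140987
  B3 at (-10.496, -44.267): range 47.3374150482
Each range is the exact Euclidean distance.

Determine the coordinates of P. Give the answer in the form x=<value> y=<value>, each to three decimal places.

x=36.772 y=-46.826

eq1: (x − 40.231)² + (y + 49.122)² = 4.1513768991²
eq2: (x + 21.067)² + (y − 34.797)² = 100.0386140987²
eq3: (x + 10.496)² + (y + 44.267)² = 47.3374150482²
eq1−eq2, eq1−eq3 (x²,y² cancel):
  -122.596·x + 167.838·y = -12367.344928
  -101.454·x + 9.710·y = -4185.367873
det = -122.596·9.710 − 167.838·-101.454 = 15837.429292
x = (-12367.344928·9.710 − 167.838·-4185.367873) / 15837.429292 = 36.772183
y = (-122.596·-4185.367873 − -12367.344928·-101.454) / 15837.429292 = -46.826239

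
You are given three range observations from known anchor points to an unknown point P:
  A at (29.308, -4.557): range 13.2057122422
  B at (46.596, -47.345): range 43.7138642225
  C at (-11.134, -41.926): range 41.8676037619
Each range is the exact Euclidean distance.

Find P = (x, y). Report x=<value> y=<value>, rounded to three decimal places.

x=19.314 y=-13.189

eq1: (x − 29.308)² + (y + 4.557)² = 13.2057122422²
eq2: (x − 46.596)² + (y + 47.345)² = 43.7138642225²
eq3: (x + 11.134)² + (y + 41.926)² = 41.8676037619²
eq3−eq1, eq3−eq2 (x²,y² cancel):
  80.884·x + 74.738·y = 576.475090
  115.460·x − 10.838·y = 2372.975128
det = 80.884·-10.838 − 74.738·115.460 = -9505.870272
x = (576.475090·-10.838 − 74.738·2372.975128) / -9505.870272 = 19.314302
y = (80.884·2372.975128 − 576.475090·115.460) / -9505.870272 = -13.189314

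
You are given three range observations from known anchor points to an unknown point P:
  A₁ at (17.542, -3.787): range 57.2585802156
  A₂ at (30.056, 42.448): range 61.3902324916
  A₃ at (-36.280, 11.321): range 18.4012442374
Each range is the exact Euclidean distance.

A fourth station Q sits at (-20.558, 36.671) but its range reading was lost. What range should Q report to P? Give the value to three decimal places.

eq1: (x − 17.542)² + (y + 3.787)² = 57.2585802156²
eq2: (x − 30.056)² + (y − 42.448)² = 61.3902324916²
eq3: (x + 36.280)² + (y − 11.321)² = 18.4012442374²
eq2−eq1, eq2−eq3 (x²,y² cancel):
  -25.028·x − 92.470·y = -1892.917070
  -132.672·x − 62.254·y = 2169.362457
det = -25.028·-62.254 − -92.470·-132.672 = -10710.086728
x = (-1892.917070·-62.254 − -92.470·2169.362457) / -10710.086728 = -29.732962
y = (-25.028·2169.362457 − -1892.917070·-132.672) / -10710.086728 = 28.518153
|P − Q| = √((-29.732962 − -20.558)² + (28.518153 − 36.671)²) = 12.273909

12.274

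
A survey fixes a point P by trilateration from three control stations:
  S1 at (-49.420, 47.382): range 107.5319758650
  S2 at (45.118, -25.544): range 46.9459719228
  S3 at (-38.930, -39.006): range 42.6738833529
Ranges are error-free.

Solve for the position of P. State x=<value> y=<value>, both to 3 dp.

eq1: (x + 49.420)² + (y − 47.382)² = 107.5319758650²
eq2: (x − 45.118)² + (y + 25.544)² = 46.9459719228²
eq3: (x + 38.930)² + (y + 39.006)² = 42.6738833529²
eq3−eq2, eq3−eq1 (x²,y² cancel):
  168.096·x + 26.924·y = -731.747035
  -20.980·x + 172.776·y = -8091.688125
det = 168.096·172.776 − 26.924·-20.980 = 29607.820016
x = (-731.747035·172.776 − 26.924·-8091.688125) / 29607.820016 = 3.088113
y = (168.096·-8091.688125 − -731.747035·-20.980) / 29607.820016 = -46.458417

x=3.088 y=-46.458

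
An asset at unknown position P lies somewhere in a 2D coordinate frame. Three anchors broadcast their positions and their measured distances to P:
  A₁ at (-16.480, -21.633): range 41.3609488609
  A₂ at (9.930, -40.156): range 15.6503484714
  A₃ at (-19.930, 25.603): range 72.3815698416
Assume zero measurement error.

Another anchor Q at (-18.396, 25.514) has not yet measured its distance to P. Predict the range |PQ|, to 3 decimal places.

eq1: (x + 16.480)² + (y + 21.633)² = 41.3609488609²
eq2: (x − 9.930)² + (y + 40.156)² = 15.6503484714²
eq3: (x + 19.930)² + (y − 25.603)² = 72.3815698416²
eq2−eq3, eq2−eq1 (x²,y² cancel):
  -59.720·x + 131.518·y = -5652.548972
  -52.820·x + 37.046·y = -2437.326830
det = -59.720·37.046 − 131.518·-52.820 = 4734.393640
x = (-5652.548972·37.046 − 131.518·-2437.326830) / 4734.393640 = 23.476717
y = (-59.720·-2437.326830 − -5652.548972·-52.820) / 4734.393640 = -32.318918
|P − Q| = √((23.476717 − -18.396)² + (-32.318918 − 25.514)²) = 71.400076

71.400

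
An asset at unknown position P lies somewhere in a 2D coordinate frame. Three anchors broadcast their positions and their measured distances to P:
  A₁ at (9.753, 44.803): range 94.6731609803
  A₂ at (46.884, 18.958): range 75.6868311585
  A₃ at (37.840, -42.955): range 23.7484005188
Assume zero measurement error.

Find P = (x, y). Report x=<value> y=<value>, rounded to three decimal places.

eq1: (x − 9.753)² + (y − 44.803)² = 94.6731609803²
eq2: (x − 46.884)² + (y − 18.958)² = 75.6868311585²
eq3: (x − 37.840)² + (y + 42.955)² = 23.7484005188²
eq2−eq1, eq2−eq3 (x²,y² cancel):
  -74.262·x + 51.690·y = -3689.596401
  -18.088·x − 123.826·y = 5883.992289
det = -74.262·-123.826 − 51.690·-18.088 = 10130.535132
x = (-3689.596401·-123.826 − 51.690·5883.992289) / 10130.535132 = 15.075650
y = (-74.262·5883.992289 − -3689.596401·-18.088) / 10130.535132 = -49.720419

x=15.076 y=-49.720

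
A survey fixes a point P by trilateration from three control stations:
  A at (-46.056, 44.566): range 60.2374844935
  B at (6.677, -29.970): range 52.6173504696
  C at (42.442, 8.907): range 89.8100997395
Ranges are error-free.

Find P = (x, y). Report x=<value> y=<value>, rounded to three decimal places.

x=-43.950 y=-15.635

eq1: (x + 46.056)² + (y − 44.566)² = 60.2374844935²
eq2: (x − 6.677)² + (y + 29.970)² = 52.6173504696²
eq3: (x − 42.442)² + (y − 8.907)² = 89.8100997395²
eq2−eq1, eq2−eq3 (x²,y² cancel):
  -105.466·x + 149.072·y = 2304.531295
  71.530·x + 77.754·y = -4359.393661
det = -105.466·77.754 − 149.072·71.530 = -18863.523524
x = (2304.531295·77.754 − 149.072·-4359.393661) / -18863.523524 = -43.949905
y = (-105.466·-4359.393661 − 2304.531295·71.530) / -18863.523524 = -15.634655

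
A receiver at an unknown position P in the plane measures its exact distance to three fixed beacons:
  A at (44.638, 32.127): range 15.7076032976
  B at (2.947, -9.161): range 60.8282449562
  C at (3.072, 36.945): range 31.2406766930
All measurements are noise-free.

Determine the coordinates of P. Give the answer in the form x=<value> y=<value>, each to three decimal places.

eq1: (x − 44.638)² + (y − 32.127)² = 15.7076032976²
eq2: (x − 2.947)² + (y + 9.161)² = 60.8282449562²
eq3: (x − 3.072)² + (y − 36.945)² = 31.2406766930²
eq3−eq1, eq3−eq2 (x²,y² cancel):
  83.132·x − 9.636·y = 2379.576043
  -0.250·x − 92.212·y = -4005.856983
det = 83.132·-92.212 − -9.636·-0.250 = -7668.176984
x = (2379.576043·-92.212 − -9.636·-4005.856983) / -7668.176984 = 33.648924
y = (83.132·-4005.856983 − 2379.576043·-0.250) / -7668.176984 = 43.350592

x=33.649 y=43.351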